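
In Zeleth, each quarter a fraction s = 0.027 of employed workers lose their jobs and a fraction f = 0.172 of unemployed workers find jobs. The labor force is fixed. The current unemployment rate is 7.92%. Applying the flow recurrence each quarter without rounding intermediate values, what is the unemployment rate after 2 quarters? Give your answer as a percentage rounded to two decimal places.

Unemployment rate after two quarters ≈ 9.94%.

With a fixed labor force, u_{t+1} = u_t + s·(1−u_t) − f·u_t = u_t·(1−s−f) + s.
Here 1−s−f = 0.801 and s = 0.027.
u_1 = 0.079200 × 0.801 + 0.027 = 0.090439.
u_2 = 0.090439 × 0.801 + 0.027 = 0.099442.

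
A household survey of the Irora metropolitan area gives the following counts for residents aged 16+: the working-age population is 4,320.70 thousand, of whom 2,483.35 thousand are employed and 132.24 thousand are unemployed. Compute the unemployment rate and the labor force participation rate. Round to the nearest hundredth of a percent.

Labor force = employed + unemployed = 2,483.35 + 132.24 = 2,615.59 thousand.
Unemployment rate = 132.24 / 2,615.59 = 5.06%.
Labor force participation rate = 2,615.59 / 4,320.70 = 60.54%.

Unemployment rate ≈ 5.06%; labor force participation rate ≈ 60.54%.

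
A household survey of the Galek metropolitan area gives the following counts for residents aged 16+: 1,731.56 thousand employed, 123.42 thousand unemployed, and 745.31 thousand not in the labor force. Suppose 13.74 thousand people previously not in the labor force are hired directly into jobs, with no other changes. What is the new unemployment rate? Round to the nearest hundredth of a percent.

Initially, labor force = 1,731.56 + 123.42 = 1,854.98 thousand, so u = 123.42/1,854.98 = 6.65%.
After the change, employed and labor force both rise by 13.74; unemployed unchanged → E = 1,745.30, U = 123.42, labor force = 1,868.72 thousand.
New unemployment rate = 123.42 / 1,868.72 = 6.60%.

New unemployment rate ≈ 6.60%.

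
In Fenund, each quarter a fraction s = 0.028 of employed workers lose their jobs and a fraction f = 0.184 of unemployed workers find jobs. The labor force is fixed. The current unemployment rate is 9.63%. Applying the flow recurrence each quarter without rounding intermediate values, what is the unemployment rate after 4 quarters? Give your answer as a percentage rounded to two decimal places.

With a fixed labor force, u_{t+1} = u_t + s·(1−u_t) − f·u_t = u_t·(1−s−f) + s.
Here 1−s−f = 0.788 and s = 0.028.
u_1 = 0.096300 × 0.788 + 0.028 = 0.103884.
u_2 = 0.103884 × 0.788 + 0.028 = 0.109861.
u_3 = 0.109861 × 0.788 + 0.028 = 0.114570.
u_4 = 0.114570 × 0.788 + 0.028 = 0.118281.

Unemployment rate after four quarters ≈ 11.83%.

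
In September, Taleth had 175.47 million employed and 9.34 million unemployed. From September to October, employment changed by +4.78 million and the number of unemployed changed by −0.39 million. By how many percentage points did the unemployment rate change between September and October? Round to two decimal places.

September: labor force = 175.47 + 9.34 = 184.81; u = 9.34/184.81 = 5.05%.
October: labor force = 180.25 + 8.95 = 189.20; u = 8.95/189.20 = 4.73%.
Change = 4.73% − 5.05% = −0.32 pp.

The unemployment rate changed by −0.32 percentage points.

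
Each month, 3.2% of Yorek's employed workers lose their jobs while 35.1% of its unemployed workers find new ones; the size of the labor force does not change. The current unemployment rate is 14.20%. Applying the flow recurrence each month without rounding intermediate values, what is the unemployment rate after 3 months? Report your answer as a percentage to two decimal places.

Unemployment rate after three months ≈ 9.73%.

With a fixed labor force, u_{t+1} = u_t + s·(1−u_t) − f·u_t = u_t·(1−s−f) + s.
Here 1−s−f = 0.617 and s = 0.032.
u_1 = 0.142000 × 0.617 + 0.032 = 0.119614.
u_2 = 0.119614 × 0.617 + 0.032 = 0.105802.
u_3 = 0.105802 × 0.617 + 0.032 = 0.097280.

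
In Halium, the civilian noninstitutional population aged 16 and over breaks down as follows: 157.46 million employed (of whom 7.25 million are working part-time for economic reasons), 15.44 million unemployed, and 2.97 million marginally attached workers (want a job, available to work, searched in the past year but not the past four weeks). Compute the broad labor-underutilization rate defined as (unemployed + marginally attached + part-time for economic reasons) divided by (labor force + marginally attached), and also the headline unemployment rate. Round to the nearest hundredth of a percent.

Broad underutilization rate ≈ 14.59%; headline unemployment rate ≈ 8.93%.

Labor force = 157.46 + 15.44 = 172.90 million.
Numerator = 15.44 + 2.97 + 7.25 = 25.66 million.
Denominator = 172.90 + 2.97 = 175.87 million.
Broad rate = 25.66 / 175.87 = 14.59%.
Headline unemployment rate = 15.44 / 172.90 = 8.93%.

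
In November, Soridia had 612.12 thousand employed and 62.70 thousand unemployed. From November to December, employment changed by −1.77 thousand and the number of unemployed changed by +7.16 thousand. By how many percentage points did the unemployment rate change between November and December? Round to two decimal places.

November: labor force = 612.12 + 62.70 = 674.82; u = 62.70/674.82 = 9.29%.
December: labor force = 610.35 + 69.86 = 680.21; u = 69.86/680.21 = 10.27%.
Change = 10.27% − 9.29% = +0.98 pp.

The unemployment rate changed by +0.98 percentage points.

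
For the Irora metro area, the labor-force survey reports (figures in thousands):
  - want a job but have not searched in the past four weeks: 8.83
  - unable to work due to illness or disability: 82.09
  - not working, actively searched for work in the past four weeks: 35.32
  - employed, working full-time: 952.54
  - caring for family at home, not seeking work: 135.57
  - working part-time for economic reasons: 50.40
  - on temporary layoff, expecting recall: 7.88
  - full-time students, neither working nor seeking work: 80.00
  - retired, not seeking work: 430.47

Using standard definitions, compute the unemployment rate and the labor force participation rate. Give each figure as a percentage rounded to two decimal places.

Employed = 952.54 + 50.40 = 1,002.94 thousand (anyone who worked, including part-time for economic reasons, counts as employed).
Unemployed = 35.32 + 7.88 = 43.20 thousand (jobless and actively searching, or on temporary layoff).
Labor force = 1,002.94 + 43.20 = 1,046.14 thousand.
Not in labor force = 8.83 + 82.09 + 135.57 + 80.00 + 430.47 = 736.96 thousand (those not working and not actively searching are outside the labor force — including those who want a job but have given up searching).
Civilian working-age population = 1,046.14 + 736.96 = 1,783.10 thousand.
Unemployment rate = 43.20 / 1,046.14 = 4.13%.
Labor force participation rate = 1,046.14 / 1,783.10 = 58.67%.

Unemployment rate ≈ 4.13%; labor force participation rate ≈ 58.67%.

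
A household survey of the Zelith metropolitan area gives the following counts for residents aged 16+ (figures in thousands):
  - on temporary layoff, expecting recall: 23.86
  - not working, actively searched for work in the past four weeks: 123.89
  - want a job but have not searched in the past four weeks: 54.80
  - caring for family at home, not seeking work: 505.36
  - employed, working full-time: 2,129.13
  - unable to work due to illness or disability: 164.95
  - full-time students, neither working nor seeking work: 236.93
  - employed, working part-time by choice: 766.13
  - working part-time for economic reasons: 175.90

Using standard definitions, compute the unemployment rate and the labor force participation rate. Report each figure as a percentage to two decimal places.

Employed = 2,129.13 + 766.13 + 175.90 = 3,071.16 thousand (anyone who worked, including part-time for economic reasons, counts as employed).
Unemployed = 23.86 + 123.89 = 147.75 thousand (jobless and actively searching, or on temporary layoff).
Labor force = 3,071.16 + 147.75 = 3,218.91 thousand.
Not in labor force = 54.80 + 505.36 + 164.95 + 236.93 = 962.04 thousand (those not working and not actively searching are outside the labor force — including those who want a job but have given up searching).
Civilian working-age population = 3,218.91 + 962.04 = 4,180.95 thousand.
Unemployment rate = 147.75 / 3,218.91 = 4.59%.
Labor force participation rate = 3,218.91 / 4,180.95 = 76.99%.

Unemployment rate ≈ 4.59%; labor force participation rate ≈ 76.99%.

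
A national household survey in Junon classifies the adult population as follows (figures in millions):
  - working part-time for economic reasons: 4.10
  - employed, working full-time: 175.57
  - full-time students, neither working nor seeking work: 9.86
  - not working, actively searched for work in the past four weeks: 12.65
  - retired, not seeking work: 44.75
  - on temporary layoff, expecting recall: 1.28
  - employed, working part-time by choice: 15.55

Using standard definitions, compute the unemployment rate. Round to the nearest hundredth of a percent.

Employed = 4.10 + 175.57 + 15.55 = 195.22 million (anyone who worked, including part-time for economic reasons, counts as employed).
Unemployed = 12.65 + 1.28 = 13.93 million (jobless and actively searching, or on temporary layoff).
Labor force = 195.22 + 13.93 = 209.15 million.
Unemployment rate = 13.93 / 209.15 = 6.66%.

Unemployment rate ≈ 6.66%.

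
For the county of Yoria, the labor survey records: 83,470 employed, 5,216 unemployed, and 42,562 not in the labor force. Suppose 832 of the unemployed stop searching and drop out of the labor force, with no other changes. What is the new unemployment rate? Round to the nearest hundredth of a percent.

Initially, labor force = 83,470 + 5,216 = 88,686, so u = 5,216/88,686 = 5.88%.
After the change, unemployed and labor force both fall by 832 → E = 83,470, U = 4,384, labor force = 87,854.
New unemployment rate = 4,384 / 87,854 = 4.99%.

New unemployment rate ≈ 4.99%.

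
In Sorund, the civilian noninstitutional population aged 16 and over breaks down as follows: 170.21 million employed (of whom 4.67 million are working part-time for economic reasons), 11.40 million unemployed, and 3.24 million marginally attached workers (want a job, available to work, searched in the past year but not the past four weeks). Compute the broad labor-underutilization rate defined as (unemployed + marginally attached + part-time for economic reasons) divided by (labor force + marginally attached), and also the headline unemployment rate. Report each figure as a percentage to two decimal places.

Broad underutilization rate ≈ 10.45%; headline unemployment rate ≈ 6.28%.

Labor force = 170.21 + 11.40 = 181.61 million.
Numerator = 11.40 + 3.24 + 4.67 = 19.31 million.
Denominator = 181.61 + 3.24 = 184.85 million.
Broad rate = 19.31 / 184.85 = 10.45%.
Headline unemployment rate = 11.40 / 181.61 = 6.28%.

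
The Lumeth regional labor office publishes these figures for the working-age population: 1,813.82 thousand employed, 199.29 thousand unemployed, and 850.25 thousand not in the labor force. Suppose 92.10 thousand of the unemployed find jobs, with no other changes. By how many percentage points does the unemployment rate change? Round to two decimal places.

Initially, labor force = 1,813.82 + 199.29 = 2,013.11 thousand, so u = 199.29/2,013.11 = 9.90%.
After the change, unemployed falls and employed rises by 92.10; labor force unchanged → E = 1,905.92, U = 107.19, labor force = 2,013.11 thousand.
New unemployment rate = 107.19 / 2,013.11 = 5.32%.
Change = 5.32% − 9.90% = −4.58 percentage points.

The unemployment rate changes by −4.58 percentage points.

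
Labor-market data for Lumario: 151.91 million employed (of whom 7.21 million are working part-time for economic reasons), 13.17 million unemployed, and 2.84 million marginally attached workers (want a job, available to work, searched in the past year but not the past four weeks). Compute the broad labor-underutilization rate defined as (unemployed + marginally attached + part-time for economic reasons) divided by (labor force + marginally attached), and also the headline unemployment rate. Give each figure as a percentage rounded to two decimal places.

Broad underutilization rate ≈ 13.83%; headline unemployment rate ≈ 7.98%.

Labor force = 151.91 + 13.17 = 165.08 million.
Numerator = 13.17 + 2.84 + 7.21 = 23.22 million.
Denominator = 165.08 + 2.84 = 167.92 million.
Broad rate = 23.22 / 167.92 = 13.83%.
Headline unemployment rate = 13.17 / 165.08 = 7.98%.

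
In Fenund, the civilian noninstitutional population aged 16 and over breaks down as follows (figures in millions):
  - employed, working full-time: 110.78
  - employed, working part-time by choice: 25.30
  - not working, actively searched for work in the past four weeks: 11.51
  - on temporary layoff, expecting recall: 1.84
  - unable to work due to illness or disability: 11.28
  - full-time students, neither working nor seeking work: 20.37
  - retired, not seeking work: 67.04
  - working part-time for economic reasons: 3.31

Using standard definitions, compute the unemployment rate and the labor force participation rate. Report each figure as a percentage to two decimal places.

Employed = 110.78 + 25.30 + 3.31 = 139.39 million (anyone who worked, including part-time for economic reasons, counts as employed).
Unemployed = 11.51 + 1.84 = 13.35 million (jobless and actively searching, or on temporary layoff).
Labor force = 139.39 + 13.35 = 152.74 million.
Not in labor force = 11.28 + 20.37 + 67.04 = 98.69 million (those not working and not actively searching are outside the labor force).
Civilian working-age population = 152.74 + 98.69 = 251.43 million.
Unemployment rate = 13.35 / 152.74 = 8.74%.
Labor force participation rate = 152.74 / 251.43 = 60.75%.

Unemployment rate ≈ 8.74%; labor force participation rate ≈ 60.75%.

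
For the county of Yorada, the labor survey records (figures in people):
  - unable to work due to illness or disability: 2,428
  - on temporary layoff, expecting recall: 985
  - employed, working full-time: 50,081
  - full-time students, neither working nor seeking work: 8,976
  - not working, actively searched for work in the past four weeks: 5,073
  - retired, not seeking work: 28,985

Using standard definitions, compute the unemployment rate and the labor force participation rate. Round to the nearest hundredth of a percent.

Unemployment rate ≈ 10.79%; labor force participation rate ≈ 58.16%.

Employed = 50,081.
Unemployed = 985 + 5,073 = 6,058 (jobless and actively searching, or on temporary layoff).
Labor force = 50,081 + 6,058 = 56,139.
Not in labor force = 2,428 + 8,976 + 28,985 = 40,389 (those not working and not actively searching are outside the labor force).
Civilian working-age population = 56,139 + 40,389 = 96,528.
Unemployment rate = 6,058 / 56,139 = 10.79%.
Labor force participation rate = 56,139 / 96,528 = 58.16%.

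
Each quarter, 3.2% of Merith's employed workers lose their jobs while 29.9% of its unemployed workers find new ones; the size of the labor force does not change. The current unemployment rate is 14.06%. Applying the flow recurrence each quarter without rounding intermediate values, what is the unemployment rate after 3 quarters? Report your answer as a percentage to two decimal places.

Unemployment rate after three quarters ≈ 10.98%.

With a fixed labor force, u_{t+1} = u_t + s·(1−u_t) − f·u_t = u_t·(1−s−f) + s.
Here 1−s−f = 0.669 and s = 0.032.
u_1 = 0.140600 × 0.669 + 0.032 = 0.126061.
u_2 = 0.126061 × 0.669 + 0.032 = 0.116335.
u_3 = 0.116335 × 0.669 + 0.032 = 0.109828.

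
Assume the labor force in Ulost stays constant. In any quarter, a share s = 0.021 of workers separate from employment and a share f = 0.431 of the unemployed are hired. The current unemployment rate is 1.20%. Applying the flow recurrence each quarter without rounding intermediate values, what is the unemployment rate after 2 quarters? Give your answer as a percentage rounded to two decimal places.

With a fixed labor force, u_{t+1} = u_t + s·(1−u_t) − f·u_t = u_t·(1−s−f) + s.
Here 1−s−f = 0.548 and s = 0.021.
u_1 = 0.012000 × 0.548 + 0.021 = 0.027576.
u_2 = 0.027576 × 0.548 + 0.021 = 0.036112.

Unemployment rate after two quarters ≈ 3.61%.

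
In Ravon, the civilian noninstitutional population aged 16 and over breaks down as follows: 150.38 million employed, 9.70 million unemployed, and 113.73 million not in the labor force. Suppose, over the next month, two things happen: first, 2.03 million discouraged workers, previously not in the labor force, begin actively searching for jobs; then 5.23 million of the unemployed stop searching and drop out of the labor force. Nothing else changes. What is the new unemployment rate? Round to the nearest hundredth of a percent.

Initially, labor force = 150.38 + 9.70 = 160.08 million, so u = 9.70/160.08 = 6.06%.
After the first change, unemployed and labor force both rise by 2.03 → E = 150.38, U = 11.73, labor force = 162.11 million.
After the second change, unemployed and labor force both fall by 5.23 → E = 150.38, U = 6.50, labor force = 156.88 million.
New unemployment rate = 6.50 / 156.88 = 4.14%.

New unemployment rate ≈ 4.14%.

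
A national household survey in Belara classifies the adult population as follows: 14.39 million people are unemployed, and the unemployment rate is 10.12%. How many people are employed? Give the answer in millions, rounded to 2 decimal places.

About 127.80 million are employed.

Labor force = U / u = 14.39 / 0.1012 ≈ 142.19 million.
Employed = labor force − unemployed = 142.19 − 14.39 = 127.80 million.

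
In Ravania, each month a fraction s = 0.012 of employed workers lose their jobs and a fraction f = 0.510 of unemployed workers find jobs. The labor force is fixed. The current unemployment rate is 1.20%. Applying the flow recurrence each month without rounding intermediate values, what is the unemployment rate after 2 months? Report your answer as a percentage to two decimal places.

With a fixed labor force, u_{t+1} = u_t + s·(1−u_t) − f·u_t = u_t·(1−s−f) + s.
Here 1−s−f = 0.478 and s = 0.012.
u_1 = 0.012000 × 0.478 + 0.012 = 0.017736.
u_2 = 0.017736 × 0.478 + 0.012 = 0.020478.

Unemployment rate after two months ≈ 2.05%.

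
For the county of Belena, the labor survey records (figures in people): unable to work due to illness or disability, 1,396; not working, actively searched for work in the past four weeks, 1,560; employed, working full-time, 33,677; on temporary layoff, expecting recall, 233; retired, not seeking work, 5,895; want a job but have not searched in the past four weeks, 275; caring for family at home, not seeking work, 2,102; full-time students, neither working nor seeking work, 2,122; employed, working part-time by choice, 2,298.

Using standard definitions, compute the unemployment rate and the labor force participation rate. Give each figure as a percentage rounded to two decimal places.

Unemployment rate ≈ 4.75%; labor force participation rate ≈ 76.21%.

Employed = 33,677 + 2,298 = 35,975.
Unemployed = 1,560 + 233 = 1,793 (jobless and actively searching, or on temporary layoff).
Labor force = 35,975 + 1,793 = 37,768.
Not in labor force = 1,396 + 5,895 + 275 + 2,102 + 2,122 = 11,790 (those not working and not actively searching are outside the labor force — including those who want a job but have given up searching).
Civilian working-age population = 37,768 + 11,790 = 49,558.
Unemployment rate = 1,793 / 37,768 = 4.75%.
Labor force participation rate = 37,768 / 49,558 = 76.21%.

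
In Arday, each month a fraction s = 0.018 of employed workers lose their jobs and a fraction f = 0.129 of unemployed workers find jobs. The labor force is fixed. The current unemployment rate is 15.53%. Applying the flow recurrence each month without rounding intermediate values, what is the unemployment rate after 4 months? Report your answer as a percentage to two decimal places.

Unemployment rate after four months ≈ 13.98%.

With a fixed labor force, u_{t+1} = u_t + s·(1−u_t) − f·u_t = u_t·(1−s−f) + s.
Here 1−s−f = 0.853 and s = 0.018.
u_1 = 0.155300 × 0.853 + 0.018 = 0.150471.
u_2 = 0.150471 × 0.853 + 0.018 = 0.146352.
u_3 = 0.146352 × 0.853 + 0.018 = 0.142838.
u_4 = 0.142838 × 0.853 + 0.018 = 0.139841.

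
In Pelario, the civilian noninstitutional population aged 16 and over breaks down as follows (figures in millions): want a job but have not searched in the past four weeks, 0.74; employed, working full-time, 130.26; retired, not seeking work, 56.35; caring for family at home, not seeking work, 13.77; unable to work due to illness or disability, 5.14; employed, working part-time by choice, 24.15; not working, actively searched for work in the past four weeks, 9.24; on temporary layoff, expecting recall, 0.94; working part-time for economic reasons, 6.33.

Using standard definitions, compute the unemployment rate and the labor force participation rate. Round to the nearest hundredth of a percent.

Employed = 130.26 + 24.15 + 6.33 = 160.74 million (anyone who worked, including part-time for economic reasons, counts as employed).
Unemployed = 9.24 + 0.94 = 10.18 million (jobless and actively searching, or on temporary layoff).
Labor force = 160.74 + 10.18 = 170.92 million.
Not in labor force = 0.74 + 56.35 + 13.77 + 5.14 = 76.00 million (those not working and not actively searching are outside the labor force — including those who want a job but have given up searching).
Civilian working-age population = 170.92 + 76.00 = 246.92 million.
Unemployment rate = 10.18 / 170.92 = 5.96%.
Labor force participation rate = 170.92 / 246.92 = 69.22%.

Unemployment rate ≈ 5.96%; labor force participation rate ≈ 69.22%.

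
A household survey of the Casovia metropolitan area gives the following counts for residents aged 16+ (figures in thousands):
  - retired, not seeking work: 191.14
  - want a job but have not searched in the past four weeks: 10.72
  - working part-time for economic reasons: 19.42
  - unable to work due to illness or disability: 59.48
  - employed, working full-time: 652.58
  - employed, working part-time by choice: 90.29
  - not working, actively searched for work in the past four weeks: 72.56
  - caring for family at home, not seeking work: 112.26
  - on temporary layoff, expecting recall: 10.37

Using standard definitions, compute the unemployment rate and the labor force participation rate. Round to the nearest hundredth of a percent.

Unemployment rate ≈ 9.81%; labor force participation rate ≈ 69.35%.

Employed = 19.42 + 652.58 + 90.29 = 762.29 thousand (anyone who worked, including part-time for economic reasons, counts as employed).
Unemployed = 72.56 + 10.37 = 82.93 thousand (jobless and actively searching, or on temporary layoff).
Labor force = 762.29 + 82.93 = 845.22 thousand.
Not in labor force = 191.14 + 10.72 + 59.48 + 112.26 = 373.60 thousand (those not working and not actively searching are outside the labor force — including those who want a job but have given up searching).
Civilian working-age population = 845.22 + 373.60 = 1,218.82 thousand.
Unemployment rate = 82.93 / 845.22 = 9.81%.
Labor force participation rate = 845.22 / 1,218.82 = 69.35%.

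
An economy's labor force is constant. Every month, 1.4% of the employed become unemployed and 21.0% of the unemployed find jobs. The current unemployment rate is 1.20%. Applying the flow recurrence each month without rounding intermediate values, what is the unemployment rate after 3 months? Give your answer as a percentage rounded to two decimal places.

With a fixed labor force, u_{t+1} = u_t + s·(1−u_t) − f·u_t = u_t·(1−s−f) + s.
Here 1−s−f = 0.776 and s = 0.014.
u_1 = 0.012000 × 0.776 + 0.014 = 0.023312.
u_2 = 0.023312 × 0.776 + 0.014 = 0.032090.
u_3 = 0.032090 × 0.776 + 0.014 = 0.038902.

Unemployment rate after three months ≈ 3.89%.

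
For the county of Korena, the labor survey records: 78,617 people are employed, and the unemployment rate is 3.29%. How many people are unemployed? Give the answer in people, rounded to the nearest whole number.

Let U be the number unemployed. The labor force is E + U, and U/(E+U) = 0.0329.
So U = 0.0329 × 78,617 / (1 − 0.0329) = 2586.50 / 0.9671 ≈ 2,674.

About 2,674 are unemployed.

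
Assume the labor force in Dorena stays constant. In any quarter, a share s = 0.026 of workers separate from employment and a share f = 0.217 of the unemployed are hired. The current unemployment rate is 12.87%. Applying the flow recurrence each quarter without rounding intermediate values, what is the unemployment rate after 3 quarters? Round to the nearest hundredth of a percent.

With a fixed labor force, u_{t+1} = u_t + s·(1−u_t) − f·u_t = u_t·(1−s−f) + s.
Here 1−s−f = 0.757 and s = 0.026.
u_1 = 0.128700 × 0.757 + 0.026 = 0.123426.
u_2 = 0.123426 × 0.757 + 0.026 = 0.119433.
u_3 = 0.119433 × 0.757 + 0.026 = 0.116411.

Unemployment rate after three quarters ≈ 11.64%.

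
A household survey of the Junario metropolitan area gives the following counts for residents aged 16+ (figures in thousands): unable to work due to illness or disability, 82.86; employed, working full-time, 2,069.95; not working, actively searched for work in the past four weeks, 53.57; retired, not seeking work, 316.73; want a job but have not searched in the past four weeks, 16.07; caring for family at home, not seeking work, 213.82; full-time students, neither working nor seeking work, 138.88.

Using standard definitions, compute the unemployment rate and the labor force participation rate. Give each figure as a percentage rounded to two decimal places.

Employed = 2,069.95 thousand.
Unemployed = 53.57 thousand.
Labor force = 2,069.95 + 53.57 = 2,123.52 thousand.
Not in labor force = 82.86 + 316.73 + 16.07 + 213.82 + 138.88 = 768.36 thousand (those not working and not actively searching are outside the labor force — including those who want a job but have given up searching).
Civilian working-age population = 2,123.52 + 768.36 = 2,891.88 thousand.
Unemployment rate = 53.57 / 2,123.52 = 2.52%.
Labor force participation rate = 2,123.52 / 2,891.88 = 73.43%.

Unemployment rate ≈ 2.52%; labor force participation rate ≈ 73.43%.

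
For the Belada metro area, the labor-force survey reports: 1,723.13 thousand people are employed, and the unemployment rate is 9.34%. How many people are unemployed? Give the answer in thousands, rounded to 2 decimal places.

Let U be the number unemployed. The labor force is E + U, and U/(E+U) = 0.0934.
So U = 0.0934 × 1,723.13 / (1 − 0.0934) = 160.9403 / 0.9066 ≈ 177.52 thousand.

About 177.52 thousand are unemployed.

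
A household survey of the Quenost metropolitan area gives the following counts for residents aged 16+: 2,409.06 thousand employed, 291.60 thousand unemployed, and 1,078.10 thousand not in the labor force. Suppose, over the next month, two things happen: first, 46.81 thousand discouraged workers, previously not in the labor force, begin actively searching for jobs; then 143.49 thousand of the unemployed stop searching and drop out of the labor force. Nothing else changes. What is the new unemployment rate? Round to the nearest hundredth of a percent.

New unemployment rate ≈ 7.49%.

Initially, labor force = 2,409.06 + 291.60 = 2,700.66 thousand, so u = 291.60/2,700.66 = 10.80%.
After the first change, unemployed and labor force both rise by 46.81 → E = 2,409.06, U = 338.41, labor force = 2,747.47 thousand.
After the second change, unemployed and labor force both fall by 143.49 → E = 2,409.06, U = 194.92, labor force = 2,603.98 thousand.
New unemployment rate = 194.92 / 2,603.98 = 7.49%.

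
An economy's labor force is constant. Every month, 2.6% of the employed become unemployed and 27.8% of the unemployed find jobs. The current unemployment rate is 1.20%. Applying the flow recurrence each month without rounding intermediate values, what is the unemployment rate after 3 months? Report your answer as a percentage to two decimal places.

With a fixed labor force, u_{t+1} = u_t + s·(1−u_t) − f·u_t = u_t·(1−s−f) + s.
Here 1−s−f = 0.696 and s = 0.026.
u_1 = 0.012000 × 0.696 + 0.026 = 0.034352.
u_2 = 0.034352 × 0.696 + 0.026 = 0.049909.
u_3 = 0.049909 × 0.696 + 0.026 = 0.060737.

Unemployment rate after three months ≈ 6.07%.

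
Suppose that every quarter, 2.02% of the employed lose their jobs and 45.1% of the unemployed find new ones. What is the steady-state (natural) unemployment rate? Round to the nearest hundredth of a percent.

Steady-state unemployment rate ≈ 4.29%.

At steady state the flows balance: s·E = f·U, so U/(E+U) = s/(s+f).
u* = 2.02 / (2.02 + 45.1) = 2.02 / 47.12 = 4.29%.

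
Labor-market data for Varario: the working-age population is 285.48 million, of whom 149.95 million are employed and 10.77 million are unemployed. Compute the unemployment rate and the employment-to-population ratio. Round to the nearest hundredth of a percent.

Unemployment rate ≈ 6.70%; employment-population ratio ≈ 52.53%.

Labor force = employed + unemployed = 149.95 + 10.77 = 160.72 million.
Unemployment rate = 10.77 / 160.72 = 6.70%.
Employment-population ratio = 149.95 / 285.48 = 52.53%.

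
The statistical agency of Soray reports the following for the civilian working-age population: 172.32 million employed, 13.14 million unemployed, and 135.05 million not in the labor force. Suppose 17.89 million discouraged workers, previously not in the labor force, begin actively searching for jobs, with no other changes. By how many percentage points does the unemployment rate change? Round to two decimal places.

The unemployment rate changes by +8.17 percentage points.

Initially, labor force = 172.32 + 13.14 = 185.46 million, so u = 13.14/185.46 = 7.09%.
After the change, unemployed and labor force both rise by 17.89 → E = 172.32, U = 31.03, labor force = 203.35 million.
New unemployment rate = 31.03 / 203.35 = 15.26%.
Change = 15.26% − 7.09% = +8.17 percentage points.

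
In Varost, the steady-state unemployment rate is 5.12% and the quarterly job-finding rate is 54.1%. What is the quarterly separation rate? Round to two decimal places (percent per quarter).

Separation rate ≈ 2.92% per quarter.

From u* = s/(s+f): s = u·f/(1−u).
s = 0.0512 × 54.1 / (1 − 0.0512) = 2.7699 / 0.9488 ≈ 2.92% per quarter.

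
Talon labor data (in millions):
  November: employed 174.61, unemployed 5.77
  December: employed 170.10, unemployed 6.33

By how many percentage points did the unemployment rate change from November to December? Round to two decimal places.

November: labor force = 174.61 + 5.77 = 180.38; u = 5.77/180.38 = 3.20%.
December: labor force = 170.10 + 6.33 = 176.43; u = 6.33/176.43 = 3.59%.
Change = 3.59% − 3.20% = +0.39 pp.

The unemployment rate changed by +0.39 percentage points.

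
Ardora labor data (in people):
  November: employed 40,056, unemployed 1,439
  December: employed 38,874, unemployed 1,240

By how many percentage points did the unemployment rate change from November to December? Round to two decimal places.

November: labor force = 40,056 + 1,439 = 41,495; u = 1,439/41,495 = 3.47%.
December: labor force = 38,874 + 1,240 = 40,114; u = 1,240/40,114 = 3.09%.
Change = 3.09% − 3.47% = −0.38 pp.

The unemployment rate changed by −0.38 percentage points.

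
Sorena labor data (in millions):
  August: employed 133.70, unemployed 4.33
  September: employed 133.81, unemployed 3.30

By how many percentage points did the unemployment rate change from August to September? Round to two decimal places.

The unemployment rate changed by −0.73 percentage points.

August: labor force = 133.70 + 4.33 = 138.03; u = 4.33/138.03 = 3.14%.
September: labor force = 133.81 + 3.30 = 137.11; u = 3.30/137.11 = 2.41%.
Change = 2.41% − 3.14% = −0.73 pp.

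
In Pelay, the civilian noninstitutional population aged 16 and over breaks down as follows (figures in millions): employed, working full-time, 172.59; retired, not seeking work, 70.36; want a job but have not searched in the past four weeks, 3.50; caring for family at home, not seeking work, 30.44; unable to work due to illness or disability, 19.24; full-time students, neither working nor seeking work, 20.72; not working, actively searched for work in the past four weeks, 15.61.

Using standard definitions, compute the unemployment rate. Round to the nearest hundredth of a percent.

Employed = 172.59 million.
Unemployed = 15.61 million.
Labor force = 172.59 + 15.61 = 188.20 million.
Unemployment rate = 15.61 / 188.20 = 8.29%.

Unemployment rate ≈ 8.29%.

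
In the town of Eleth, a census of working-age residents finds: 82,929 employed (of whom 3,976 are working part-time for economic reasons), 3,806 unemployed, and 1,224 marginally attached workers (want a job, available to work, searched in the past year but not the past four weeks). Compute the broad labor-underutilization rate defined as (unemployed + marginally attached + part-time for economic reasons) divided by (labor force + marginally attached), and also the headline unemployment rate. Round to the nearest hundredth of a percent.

Labor force = 82,929 + 3,806 = 86,735.
Numerator = 3,806 + 1,224 + 3,976 = 9,006.
Denominator = 86,735 + 1,224 = 87,959.
Broad rate = 9,006 / 87,959 = 10.24%.
Headline unemployment rate = 3,806 / 86,735 = 4.39%.

Broad underutilization rate ≈ 10.24%; headline unemployment rate ≈ 4.39%.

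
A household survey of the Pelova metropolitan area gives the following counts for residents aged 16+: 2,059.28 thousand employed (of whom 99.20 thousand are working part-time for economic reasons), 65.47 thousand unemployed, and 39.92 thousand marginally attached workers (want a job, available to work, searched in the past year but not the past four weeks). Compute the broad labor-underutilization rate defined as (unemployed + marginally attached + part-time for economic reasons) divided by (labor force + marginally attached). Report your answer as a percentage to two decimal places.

Labor force = 2,059.28 + 65.47 = 2,124.75 thousand.
Numerator = 65.47 + 39.92 + 99.20 = 204.59 thousand.
Denominator = 2,124.75 + 39.92 = 2,164.67 thousand.
Broad rate = 204.59 / 2,164.67 = 9.45%.

Broad underutilization rate ≈ 9.45%.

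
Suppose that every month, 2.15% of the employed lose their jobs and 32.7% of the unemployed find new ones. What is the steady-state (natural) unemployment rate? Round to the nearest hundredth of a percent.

Steady-state unemployment rate ≈ 6.17%.

At steady state the flows balance: s·E = f·U, so U/(E+U) = s/(s+f).
u* = 2.15 / (2.15 + 32.7) = 2.15 / 34.85 = 6.17%.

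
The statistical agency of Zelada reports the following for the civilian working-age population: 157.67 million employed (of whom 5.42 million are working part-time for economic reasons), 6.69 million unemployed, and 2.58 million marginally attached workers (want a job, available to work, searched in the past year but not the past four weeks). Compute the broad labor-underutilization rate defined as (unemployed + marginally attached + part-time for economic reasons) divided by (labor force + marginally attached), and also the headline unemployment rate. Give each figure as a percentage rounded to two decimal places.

Broad underutilization rate ≈ 8.80%; headline unemployment rate ≈ 4.07%.

Labor force = 157.67 + 6.69 = 164.36 million.
Numerator = 6.69 + 2.58 + 5.42 = 14.69 million.
Denominator = 164.36 + 2.58 = 166.94 million.
Broad rate = 14.69 / 166.94 = 8.80%.
Headline unemployment rate = 6.69 / 164.36 = 4.07%.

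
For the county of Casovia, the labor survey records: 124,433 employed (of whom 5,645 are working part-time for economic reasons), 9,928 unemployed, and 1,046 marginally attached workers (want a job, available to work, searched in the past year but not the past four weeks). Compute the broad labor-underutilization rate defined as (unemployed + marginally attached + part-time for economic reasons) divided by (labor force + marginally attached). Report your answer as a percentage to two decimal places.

Broad underutilization rate ≈ 12.27%.

Labor force = 124,433 + 9,928 = 134,361.
Numerator = 9,928 + 1,046 + 5,645 = 16,619.
Denominator = 134,361 + 1,046 = 135,407.
Broad rate = 16,619 / 135,407 = 12.27%.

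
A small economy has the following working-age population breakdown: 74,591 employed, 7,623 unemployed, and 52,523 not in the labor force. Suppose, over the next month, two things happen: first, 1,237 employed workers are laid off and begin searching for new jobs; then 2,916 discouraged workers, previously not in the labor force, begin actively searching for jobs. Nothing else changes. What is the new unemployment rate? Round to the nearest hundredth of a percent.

New unemployment rate ≈ 13.83%.

Initially, labor force = 74,591 + 7,623 = 82,214, so u = 7,623/82,214 = 9.27%.
After the first change, employed falls and unemployed rises by 1,237; labor force unchanged → E = 73,354, U = 8,860, labor force = 82,214.
After the second change, unemployed and labor force both rise by 2,916 → E = 73,354, U = 11,776, labor force = 85,130.
New unemployment rate = 11,776 / 85,130 = 13.83%.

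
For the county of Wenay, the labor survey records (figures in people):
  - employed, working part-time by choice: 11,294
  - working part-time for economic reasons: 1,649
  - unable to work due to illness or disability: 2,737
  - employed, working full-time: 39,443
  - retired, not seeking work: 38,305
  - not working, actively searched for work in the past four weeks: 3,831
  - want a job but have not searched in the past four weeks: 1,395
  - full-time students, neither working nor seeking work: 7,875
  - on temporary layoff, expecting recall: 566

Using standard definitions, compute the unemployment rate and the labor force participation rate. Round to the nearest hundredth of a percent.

Employed = 11,294 + 1,649 + 39,443 = 52,386 (anyone who worked, including part-time for economic reasons, counts as employed).
Unemployed = 3,831 + 566 = 4,397 (jobless and actively searching, or on temporary layoff).
Labor force = 52,386 + 4,397 = 56,783.
Not in labor force = 2,737 + 38,305 + 1,395 + 7,875 = 50,312 (those not working and not actively searching are outside the labor force — including those who want a job but have given up searching).
Civilian working-age population = 56,783 + 50,312 = 107,095.
Unemployment rate = 4,397 / 56,783 = 7.74%.
Labor force participation rate = 56,783 / 107,095 = 53.02%.

Unemployment rate ≈ 7.74%; labor force participation rate ≈ 53.02%.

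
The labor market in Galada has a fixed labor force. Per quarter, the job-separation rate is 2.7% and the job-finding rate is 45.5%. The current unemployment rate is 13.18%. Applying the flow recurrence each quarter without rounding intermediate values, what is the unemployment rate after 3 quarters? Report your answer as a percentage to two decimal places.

With a fixed labor force, u_{t+1} = u_t + s·(1−u_t) − f·u_t = u_t·(1−s−f) + s.
Here 1−s−f = 0.518 and s = 0.027.
u_1 = 0.131800 × 0.518 + 0.027 = 0.095272.
u_2 = 0.095272 × 0.518 + 0.027 = 0.076351.
u_3 = 0.076351 × 0.518 + 0.027 = 0.066550.

Unemployment rate after three quarters ≈ 6.65%.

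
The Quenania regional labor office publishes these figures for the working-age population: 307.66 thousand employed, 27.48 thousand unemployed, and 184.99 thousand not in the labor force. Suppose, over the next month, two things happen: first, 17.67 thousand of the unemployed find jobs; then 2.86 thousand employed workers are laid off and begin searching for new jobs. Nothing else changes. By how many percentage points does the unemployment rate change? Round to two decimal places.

Initially, labor force = 307.66 + 27.48 = 335.14 thousand, so u = 27.48/335.14 = 8.20%.
After the first change, unemployed falls and employed rises by 17.67; labor force unchanged → E = 325.33, U = 9.81, labor force = 335.14 thousand.
After the second change, employed falls and unemployed rises by 2.86; labor force unchanged → E = 322.47, U = 12.67, labor force = 335.14 thousand.
New unemployment rate = 12.67 / 335.14 = 3.78%.
Change = 3.78% − 8.20% = −4.42 percentage points.

The unemployment rate changes by −4.42 percentage points.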